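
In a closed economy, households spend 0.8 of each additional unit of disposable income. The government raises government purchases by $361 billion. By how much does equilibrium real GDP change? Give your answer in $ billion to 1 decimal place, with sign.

Expenditure multiplier = 1/(1 − MPC) = 1/(1 − 0.8) = 1/0.2 = 5.
ΔY = k × ΔG = (+$361 billion) / 0.2 = +$1,805 billion.

+$1,805.0 billion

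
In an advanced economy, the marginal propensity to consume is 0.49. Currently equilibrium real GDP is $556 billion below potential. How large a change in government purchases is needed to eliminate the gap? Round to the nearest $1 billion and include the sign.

Spending multiplier = 1/(1 − MPC) = 1/(1 − 0.49) = 1/0.51 ≈ 1.961.
Need ΔY = +$556 billion, so ΔG = ΔY/k = (+$556 billion) × 0.51 ≈ +$284 billion.
The government should increase government purchases by $284 billion.

+$284 billion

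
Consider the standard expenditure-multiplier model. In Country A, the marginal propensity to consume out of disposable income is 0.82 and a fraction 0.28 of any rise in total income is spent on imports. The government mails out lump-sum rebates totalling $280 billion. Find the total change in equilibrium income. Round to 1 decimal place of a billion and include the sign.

+$499.1 billion

A lump-sum tax change of −$280 billion shifts disposable income by +$280 billion; first-round consumption changes by −c × ΔT = −0.82 × (−$280 billion) = +$229.6 billion.
Expenditure multiplier = 1/(1 − c + m) = 1/(1 − 0.82 + 0.28) = 1/0.46 ≈ 2.174.
The tax multiplier is −c × k ≈ −1.783, so ΔY = k × (−c·ΔT) = (+$229.6 billion) / 0.46 ≈ +$499.1 billion.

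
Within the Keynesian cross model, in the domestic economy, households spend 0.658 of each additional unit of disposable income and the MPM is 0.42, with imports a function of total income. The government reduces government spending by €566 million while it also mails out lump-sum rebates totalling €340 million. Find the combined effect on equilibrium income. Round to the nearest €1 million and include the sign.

Expenditure multiplier = 1/(1 − c + m) = 1/(1 − 0.658 + 0.42) = 1/0.762 ≈ 1.312.
ΔG contributes k·ΔG = (−€566 million) / 0.762 ≈ −€742.8 million.
ΔT of −€340 million changes first-round spending by −c·ΔT = +€223.72 million, contributing k·(−c·ΔT) = (+€223.72 million) / 0.762 ≈ +€293.6 million.
Net ΔY = k(ΔG − c·ΔT) = (−€342.28 million) / 0.762 ≈ −€449 million.

−€449 million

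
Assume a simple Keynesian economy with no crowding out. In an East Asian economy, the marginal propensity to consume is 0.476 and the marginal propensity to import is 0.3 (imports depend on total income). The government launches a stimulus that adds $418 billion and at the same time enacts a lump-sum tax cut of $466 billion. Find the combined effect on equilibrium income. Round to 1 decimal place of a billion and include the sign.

+$776.5 billion

Expenditure multiplier = 1/(1 − c + m) = 1/(1 − 0.476 + 0.3) = 1/0.824 ≈ 1.214.
ΔG contributes k·ΔG = (+$418 billion) / 0.824 ≈ +$507.3 billion.
ΔT of −$466 billion changes first-round spending by −c·ΔT = +$221.816 billion, contributing k·(−c·ΔT) = (+$221.816 billion) / 0.824 ≈ +$269.2 billion.
Net ΔY = k(ΔG − c·ΔT) = (+$639.816 billion) / 0.824 ≈ +$776.5 billion.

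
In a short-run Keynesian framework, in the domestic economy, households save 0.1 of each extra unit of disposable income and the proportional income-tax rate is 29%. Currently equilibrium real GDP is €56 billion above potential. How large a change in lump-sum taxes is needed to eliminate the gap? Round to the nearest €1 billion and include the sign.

+€22 billion

MPC = 1 − MPS = 1 − 0.1 = 0.9.
Spending multiplier = 1/(1 − c(1−t)) = 1/(1 − 0.9×0.71) = 1/0.361 ≈ 2.77.
Tax multiplier = −c·k = −0.9/0.361 ≈ −2.493. Need ΔY = −€56 billion, so ΔT = ΔY/(−c·k) = −(−€56 billion) × 0.361 / 0.9 ≈ +€22 billion.
The government should raise lump-sum taxes by €22 billion.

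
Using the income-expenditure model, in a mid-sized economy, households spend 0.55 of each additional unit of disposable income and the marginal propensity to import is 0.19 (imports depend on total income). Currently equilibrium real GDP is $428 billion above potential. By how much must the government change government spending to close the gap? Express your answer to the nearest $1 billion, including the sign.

Spending multiplier = 1/(1 − c + m) = 1/(1 − 0.55 + 0.19) = 1/0.64 ≈ 1.563.
Need ΔY = −$428 billion, so ΔG = ΔY/k = (−$428 billion) × 0.64 ≈ −$274 billion.
The government should cut government spending by $274 billion.

−$274 billion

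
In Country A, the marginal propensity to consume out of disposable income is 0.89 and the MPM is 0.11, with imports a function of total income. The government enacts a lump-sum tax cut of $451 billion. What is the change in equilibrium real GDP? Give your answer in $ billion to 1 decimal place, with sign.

+$1,824.5 billion

A lump-sum tax change of −$451 billion shifts disposable income by +$451 billion; first-round consumption changes by −c × ΔT = −0.89 × (−$451 billion) = +$401.39 billion.
Expenditure multiplier = 1/(1 − c + m) = 1/(1 − 0.89 + 0.11) = 1/0.22 ≈ 4.545.
The tax multiplier is −c × k ≈ −4.045, so ΔY = k × (−c·ΔT) = (+$401.39 billion) / 0.22 = +$1,824.5 billion.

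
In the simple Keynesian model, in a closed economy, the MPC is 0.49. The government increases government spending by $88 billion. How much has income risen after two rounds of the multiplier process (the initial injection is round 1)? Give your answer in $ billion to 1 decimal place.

$131.1 billion

Round 1 adds ΔG = $88 billion; each later round is MPC = 0.49 times the previous.
After 2 rounds: 88 + 43.12 = ΔG·(1 − c^2)/(1 − c) = 88 × (1 − 0.2401)/0.51 ≈ $131.1 billion.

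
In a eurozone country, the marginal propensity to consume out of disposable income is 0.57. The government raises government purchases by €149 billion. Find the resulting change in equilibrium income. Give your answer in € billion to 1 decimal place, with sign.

Government-spending multiplier = 1/(1 − MPC) = 1/(1 − 0.57) = 1/0.43 ≈ 2.326.
ΔY = k × ΔG = (+€149 billion) / 0.43 ≈ +€346.5 billion.

+€346.5 billion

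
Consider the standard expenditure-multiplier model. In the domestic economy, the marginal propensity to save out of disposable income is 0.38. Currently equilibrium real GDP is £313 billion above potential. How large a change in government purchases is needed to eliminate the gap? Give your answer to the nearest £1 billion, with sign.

−£119 billion

MPC = 1 − MPS = 1 − 0.38 = 0.62.
Spending multiplier = 1/(1 − MPC) = 1/(1 − 0.62) = 1/0.38 ≈ 2.632.
Need ΔY = −£313 billion, so ΔG = ΔY/k = (−£313 billion) × 0.38 ≈ −£119 billion.
The government should cut government purchases by £119 billion.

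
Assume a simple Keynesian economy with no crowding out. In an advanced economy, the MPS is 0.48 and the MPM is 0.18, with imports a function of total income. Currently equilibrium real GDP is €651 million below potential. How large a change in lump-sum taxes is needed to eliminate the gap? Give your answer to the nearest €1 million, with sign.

MPC = 1 − MPS = 1 − 0.48 = 0.52.
Spending multiplier = 1/(1 − c + m) = 1/(1 − 0.52 + 0.18) = 1/0.66 ≈ 1.515.
Tax multiplier = −c·k = −0.52/0.66 ≈ −0.788. Need ΔY = +€651 million, so ΔT = ΔY/(−c·k) = −(+€651 million) × 0.66 / 0.52 ≈ −€826 million.
The government should cut lump-sum taxes by €826 million.

−€826 million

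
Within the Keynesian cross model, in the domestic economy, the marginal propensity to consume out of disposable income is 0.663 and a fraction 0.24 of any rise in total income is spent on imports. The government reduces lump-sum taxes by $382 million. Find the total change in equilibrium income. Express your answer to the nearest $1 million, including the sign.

+$439 million

A lump-sum tax change of −$382 million shifts disposable income by +$382 million; first-round consumption changes by −c × ΔT = −0.663 × (−$382 million) = +$253.266 million.
Expenditure multiplier = 1/(1 − c + m) = 1/(1 − 0.663 + 0.24) = 1/0.577 ≈ 1.733.
The tax multiplier is −c × k ≈ −1.149, so ΔY = k × (−c·ΔT) = (+$253.266 million) / 0.577 ≈ +$439 million.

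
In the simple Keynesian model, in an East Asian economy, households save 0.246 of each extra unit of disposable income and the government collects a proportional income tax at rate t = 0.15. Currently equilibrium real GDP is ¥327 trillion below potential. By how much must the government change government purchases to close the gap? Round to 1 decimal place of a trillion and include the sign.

MPC = 1 − MPS = 1 − 0.246 = 0.754.
Spending multiplier = 1/(1 − c(1−t)) = 1/(1 − 0.754×0.85) = 1/0.3591 ≈ 2.785.
Need ΔY = +¥327 trillion, so ΔG = ΔY/k = (+¥327 trillion) × 0.3591 ≈ +¥117.4 trillion.
The government should increase government purchases by ¥117.4 trillion.

+¥117.4 trillion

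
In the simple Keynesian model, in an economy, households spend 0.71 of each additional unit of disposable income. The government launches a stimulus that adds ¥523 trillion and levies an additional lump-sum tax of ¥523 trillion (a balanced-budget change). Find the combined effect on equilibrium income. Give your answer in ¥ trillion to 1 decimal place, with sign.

+¥523.0 trillion

Expenditure multiplier = 1/(1 − MPC) = 1/(1 − 0.71) = 1/0.29 ≈ 3.448.
ΔG contributes k·ΔG = (+¥523 trillion) / 0.29 ≈ +¥1,803.4 trillion.
ΔT of +¥523 trillion changes first-round spending by −c·ΔT = −¥371.33 trillion, contributing k·(−c·ΔT) = (−¥371.33 trillion) / 0.29 ≈ −¥1,280.4 trillion.
With ΔG = ΔT and no other leakages, the balanced-budget multiplier is 1, so ΔY = ΔG = +¥523 trillion.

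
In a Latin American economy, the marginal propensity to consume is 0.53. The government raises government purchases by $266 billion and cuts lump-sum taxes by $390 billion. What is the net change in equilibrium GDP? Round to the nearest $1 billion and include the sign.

Expenditure multiplier = 1/(1 − MPC) = 1/(1 − 0.53) = 1/0.47 ≈ 2.128.
ΔG contributes k·ΔG = (+$266 billion) / 0.47 ≈ +$566 billion.
ΔT of −$390 billion changes first-round spending by −c·ΔT = +$206.7 billion, contributing k·(−c·ΔT) = (+$206.7 billion) / 0.47 ≈ +$439.8 billion.
Net ΔY = k(ΔG − c·ΔT) = (+$472.7 billion) / 0.47 ≈ +$1,006 billion.

+$1,006 billion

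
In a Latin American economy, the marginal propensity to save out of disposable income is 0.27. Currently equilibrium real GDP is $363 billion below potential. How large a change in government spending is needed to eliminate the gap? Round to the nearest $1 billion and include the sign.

+$98 billion

MPC = 1 − MPS = 1 − 0.27 = 0.73.
Spending multiplier = 1/(1 − MPC) = 1/(1 − 0.73) = 1/0.27 ≈ 3.704.
Need ΔY = +$363 billion, so ΔG = ΔY/k = (+$363 billion) × 0.27 ≈ +$98 billion.
The government should increase government spending by $98 billion.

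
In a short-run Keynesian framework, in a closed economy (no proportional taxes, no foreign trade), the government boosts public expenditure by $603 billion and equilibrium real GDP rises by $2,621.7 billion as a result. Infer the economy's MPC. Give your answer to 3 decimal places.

0.770

Implied spending multiplier k = ΔY/ΔG = 2,621.7/603 ≈ 4.3478.
Since k = 1/(1 − MPC), MPC = 1 − 1/k = 1 − ΔG/ΔY = 1 − 603/2,621.7 ≈ 0.770.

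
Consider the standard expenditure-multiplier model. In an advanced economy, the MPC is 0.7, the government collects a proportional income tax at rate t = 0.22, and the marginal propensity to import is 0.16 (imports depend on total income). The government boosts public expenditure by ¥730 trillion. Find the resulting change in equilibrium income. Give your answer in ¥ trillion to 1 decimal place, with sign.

+¥1,188.9 trillion

Expenditure multiplier = 1/(1 − c(1−t) + m) = 1/(1 − 0.7×0.78 + 0.16) = 1/0.614 ≈ 1.629.
ΔY = k × ΔG = (+¥730 trillion) / 0.614 ≈ +¥1,188.9 trillion.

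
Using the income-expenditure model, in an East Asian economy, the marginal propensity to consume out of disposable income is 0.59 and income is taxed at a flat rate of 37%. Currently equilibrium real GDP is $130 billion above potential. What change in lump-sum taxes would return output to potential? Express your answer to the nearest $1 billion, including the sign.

+$138 billion

Spending multiplier = 1/(1 − c(1−t)) = 1/(1 − 0.59×0.63) = 1/0.6283 ≈ 1.592.
Tax multiplier = −c·k = −0.59/0.6283 ≈ −0.939. Need ΔY = −$130 billion, so ΔT = ΔY/(−c·k) = −(−$130 billion) × 0.6283 / 0.59 ≈ +$138 billion.
The government should raise lump-sum taxes by $138 billion.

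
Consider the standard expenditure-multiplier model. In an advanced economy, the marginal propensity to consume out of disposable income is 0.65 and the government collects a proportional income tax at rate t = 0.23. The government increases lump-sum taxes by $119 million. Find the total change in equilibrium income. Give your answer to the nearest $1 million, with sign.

A lump-sum tax change of +$119 million shifts disposable income by −$119 million; first-round consumption changes by −c × ΔT = −0.65 × (+$119 million) = −$77.35 million.
Expenditure multiplier = 1/(1 − c(1−t)) = 1/(1 − 0.65×0.77) = 1/0.4995 ≈ 2.002.
The tax multiplier is −c × k ≈ −1.301, so ΔY = k × (−c·ΔT) = (−$77.35 million) / 0.4995 ≈ −$155 million.

−$155 million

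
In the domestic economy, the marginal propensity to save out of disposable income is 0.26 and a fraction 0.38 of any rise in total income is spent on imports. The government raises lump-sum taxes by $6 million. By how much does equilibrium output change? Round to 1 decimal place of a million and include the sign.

MPC = 1 − MPS = 1 − 0.26 = 0.74.
A lump-sum tax change of +$6 million shifts disposable income by −$6 million; first-round consumption changes by −c × ΔT = −0.74 × (+$6 million) = −$4.44 million.
Expenditure multiplier = 1/(1 − c + m) = 1/(1 − 0.74 + 0.38) = 1/0.64 ≈ 1.563.
The tax multiplier is −c × k ≈ −1.156, so ΔY = k × (−c·ΔT) = (−$4.44 million) / 0.64 ≈ −$6.9 million.

−$6.9 million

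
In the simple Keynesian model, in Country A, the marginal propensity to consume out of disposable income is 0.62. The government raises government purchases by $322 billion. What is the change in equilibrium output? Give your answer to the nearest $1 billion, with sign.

Expenditure multiplier = 1/(1 − MPC) = 1/(1 − 0.62) = 1/0.38 ≈ 2.632.
ΔY = k × ΔG = (+$322 billion) / 0.38 ≈ +$847 billion.

+$847 billion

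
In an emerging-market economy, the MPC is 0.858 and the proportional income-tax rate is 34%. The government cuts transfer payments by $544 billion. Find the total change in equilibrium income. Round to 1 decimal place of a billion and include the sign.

The transfer change shifts disposable income by −$544 billion, so first-round consumption changes by c·ΔTR = 0.858 × (−$544 billion) = −$466.752 billion.
Expenditure multiplier = 1/(1 − c(1−t)) = 1/(1 − 0.858×0.66) = 1/0.43372 ≈ 2.306.
The transfer multiplier is c × k ≈ 1.978, so ΔY = k × (c·ΔTR) = (−$466.752 billion) / 0.43372 ≈ −$1,076.2 billion.

−$1,076.2 billion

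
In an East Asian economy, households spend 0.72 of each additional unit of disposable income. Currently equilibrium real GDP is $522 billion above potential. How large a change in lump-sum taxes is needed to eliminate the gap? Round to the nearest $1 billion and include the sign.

+$203 billion

Spending multiplier = 1/(1 − MPC) = 1/(1 − 0.72) = 1/0.28 ≈ 3.571.
Tax multiplier = −c·k = −0.72/0.28 ≈ −2.571. Need ΔY = −$522 billion, so ΔT = ΔY/(−c·k) = −(−$522 billion) × 0.28 / 0.72 = +$203 billion.
The government should raise lump-sum taxes by $203 billion.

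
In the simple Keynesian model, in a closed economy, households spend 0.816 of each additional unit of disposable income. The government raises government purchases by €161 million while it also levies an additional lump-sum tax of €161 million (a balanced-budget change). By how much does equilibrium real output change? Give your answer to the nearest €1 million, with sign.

+€161 million

Expenditure multiplier = 1/(1 − MPC) = 1/(1 − 0.816) = 1/0.184 ≈ 5.435.
ΔG contributes k·ΔG = (+€161 million) / 0.184 = +€875 million.
ΔT of +€161 million changes first-round spending by −c·ΔT = −€131.376 million, contributing k·(−c·ΔT) = (−€131.376 million) / 0.184 = −€714 million.
With ΔG = ΔT and no other leakages, the balanced-budget multiplier is 1, so ΔY = ΔG = +€161 million.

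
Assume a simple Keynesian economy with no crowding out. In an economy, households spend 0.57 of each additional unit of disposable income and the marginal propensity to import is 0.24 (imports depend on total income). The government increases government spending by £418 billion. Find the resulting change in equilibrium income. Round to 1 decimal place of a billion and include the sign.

+£623.9 billion

Government-spending multiplier = 1/(1 − c + m) = 1/(1 − 0.57 + 0.24) = 1/0.67 ≈ 1.493.
ΔY = k × ΔG = (+£418 billion) / 0.67 ≈ +£623.9 billion.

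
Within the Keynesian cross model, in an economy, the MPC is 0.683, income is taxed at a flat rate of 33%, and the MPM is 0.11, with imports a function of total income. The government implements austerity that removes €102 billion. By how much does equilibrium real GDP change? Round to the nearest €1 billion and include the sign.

−€156 billion

Spending multiplier = 1/(1 − c(1−t) + m) = 1/(1 − 0.683×0.67 + 0.11) = 1/0.65239 ≈ 1.533.
ΔY = k × ΔG = (−€102 billion) / 0.65239 ≈ −€156 billion.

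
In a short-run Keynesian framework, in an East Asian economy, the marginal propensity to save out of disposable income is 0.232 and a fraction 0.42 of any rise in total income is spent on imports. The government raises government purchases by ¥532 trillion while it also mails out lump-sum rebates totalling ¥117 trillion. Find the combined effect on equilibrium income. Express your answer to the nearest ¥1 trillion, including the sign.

+¥954 trillion

MPC = 1 − MPS = 1 − 0.232 = 0.768.
Expenditure multiplier = 1/(1 − c + m) = 1/(1 − 0.768 + 0.42) = 1/0.652 ≈ 1.534.
ΔG contributes k·ΔG = (+¥532 trillion) / 0.652 ≈ +¥816 trillion.
ΔT of −¥117 trillion changes first-round spending by −c·ΔT = +¥89.856 trillion, contributing k·(−c·ΔT) = (+¥89.856 trillion) / 0.652 ≈ +¥137.8 trillion.
Net ΔY = k(ΔG − c·ΔT) = (+¥621.856 trillion) / 0.652 ≈ +¥954 trillion.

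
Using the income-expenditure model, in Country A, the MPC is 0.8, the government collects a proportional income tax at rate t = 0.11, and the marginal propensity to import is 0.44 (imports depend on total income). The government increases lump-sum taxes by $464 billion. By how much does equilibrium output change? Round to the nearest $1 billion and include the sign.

−$510 billion

A lump-sum tax change of +$464 billion shifts disposable income by −$464 billion; first-round consumption changes by −c × ΔT = −0.8 × (+$464 billion) = −$371.2 billion.
Expenditure multiplier = 1/(1 − c(1−t) + m) = 1/(1 − 0.8×0.89 + 0.44) = 1/0.728 ≈ 1.374.
The tax multiplier is −c × k ≈ −1.099, so ΔY = k × (−c·ΔT) = (−$371.2 billion) / 0.728 ≈ −$510 billion.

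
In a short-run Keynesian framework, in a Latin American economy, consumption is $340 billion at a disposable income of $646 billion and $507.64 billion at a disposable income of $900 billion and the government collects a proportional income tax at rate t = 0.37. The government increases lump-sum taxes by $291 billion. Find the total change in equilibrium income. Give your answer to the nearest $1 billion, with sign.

MPC = ΔC/ΔYd = (507.64 − 340)/(900 − 646) = 167.64/254 = 0.66.
A lump-sum tax change of +$291 billion shifts disposable income by −$291 billion; first-round consumption changes by −c × ΔT = −0.66 × (+$291 billion) = −$192.06 billion.
Expenditure multiplier = 1/(1 − c(1−t)) = 1/(1 − 0.66×0.63) = 1/0.5842 ≈ 1.712.
The tax multiplier is −c × k ≈ −1.13, so ΔY = k × (−c·ΔT) = (−$192.06 billion) / 0.5842 ≈ −$329 billion.

−$329 billion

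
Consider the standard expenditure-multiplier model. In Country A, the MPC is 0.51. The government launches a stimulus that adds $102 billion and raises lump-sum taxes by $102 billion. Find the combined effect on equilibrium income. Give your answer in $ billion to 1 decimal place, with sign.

Expenditure multiplier = 1/(1 − MPC) = 1/(1 − 0.51) = 1/0.49 ≈ 2.041.
ΔG contributes k·ΔG = (+$102 billion) / 0.49 ≈ +$208.2 billion.
ΔT of +$102 billion changes first-round spending by −c·ΔT = −$52.02 billion, contributing k·(−c·ΔT) = (−$52.02 billion) / 0.49 ≈ −$106.2 billion.
With ΔG = ΔT and no other leakages, the balanced-budget multiplier is 1, so ΔY = ΔG = +$102 billion.

+$102.0 billion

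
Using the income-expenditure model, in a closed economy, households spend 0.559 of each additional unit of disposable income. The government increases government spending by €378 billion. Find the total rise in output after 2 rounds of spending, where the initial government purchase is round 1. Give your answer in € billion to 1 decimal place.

€589.3 billion

Round 1 adds ΔG = €378 billion; each later round is MPC = 0.559 times the previous.
After 2 rounds: 378 + 211.302 = ΔG·(1 − c^2)/(1 − c) = 378 × (1 − 0.312481)/0.441 ≈ €589.3 billion.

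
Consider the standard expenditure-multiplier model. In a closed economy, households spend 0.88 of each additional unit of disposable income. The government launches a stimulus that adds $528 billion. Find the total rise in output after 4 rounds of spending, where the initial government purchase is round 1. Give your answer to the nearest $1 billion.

Round 1 adds ΔG = $528 billion; each later round is MPC = 0.88 times the previous.
After 4 rounds: 528 + 464.64 + 408.8832 + 359.817216 = ΔG·(1 − c^4)/(1 − c) = 528 × (1 − 0.59969536)/0.12 ≈ $1,761 billion.

$1,761 billion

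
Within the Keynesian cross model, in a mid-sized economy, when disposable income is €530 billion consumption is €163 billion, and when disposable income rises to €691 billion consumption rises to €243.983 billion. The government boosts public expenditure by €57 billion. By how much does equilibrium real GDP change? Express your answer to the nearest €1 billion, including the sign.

MPC = ΔC/ΔYd = (243.983 − 163)/(691 − 530) = 80.983/161 = 0.503.
Government-spending multiplier = 1/(1 − MPC) = 1/(1 − 0.503) = 1/0.497 ≈ 2.012.
ΔY = k × ΔG = (+€57 billion) / 0.497 ≈ +€115 billion.

+€115 billion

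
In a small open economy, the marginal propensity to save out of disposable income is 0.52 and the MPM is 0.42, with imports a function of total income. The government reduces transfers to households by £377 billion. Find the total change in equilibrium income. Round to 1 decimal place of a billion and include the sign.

−£192.5 billion

MPC = 1 − MPS = 1 − 0.52 = 0.48.
The transfer change shifts disposable income by −£377 billion, so first-round consumption changes by c·ΔTR = 0.48 × (−£377 billion) = −£180.96 billion.
Expenditure multiplier = 1/(1 − c + m) = 1/(1 − 0.48 + 0.42) = 1/0.94 ≈ 1.064.
The transfer multiplier is c × k ≈ 0.511, so ΔY = k × (c·ΔTR) = (−£180.96 billion) / 0.94 ≈ −£192.5 billion.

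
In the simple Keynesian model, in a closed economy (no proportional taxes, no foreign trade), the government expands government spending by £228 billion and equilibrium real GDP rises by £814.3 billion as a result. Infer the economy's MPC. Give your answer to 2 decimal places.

0.72

Implied spending multiplier k = ΔY/ΔG = 814.3/228 ≈ 3.5715.
Since k = 1/(1 − MPC), MPC = 1 − 1/k = 1 − ΔG/ΔY = 1 − 228/814.3 ≈ 0.72.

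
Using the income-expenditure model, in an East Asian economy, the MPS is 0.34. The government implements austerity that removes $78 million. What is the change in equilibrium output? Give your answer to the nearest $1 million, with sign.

−$229 million

MPC = 1 − MPS = 1 − 0.34 = 0.66.
Expenditure multiplier = 1/(1 − MPC) = 1/(1 − 0.66) = 1/0.34 ≈ 2.941.
ΔY = k × ΔG = (−$78 million) / 0.34 ≈ −$229 million.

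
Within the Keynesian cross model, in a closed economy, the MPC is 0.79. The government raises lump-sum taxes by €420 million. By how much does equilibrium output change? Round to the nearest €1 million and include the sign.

−€1,580 million

A lump-sum tax change of +€420 million shifts disposable income by −€420 million; first-round consumption changes by −c × ΔT = −0.79 × (+€420 million) = −€331.8 million.
Expenditure multiplier = 1/(1 − MPC) = 1/(1 − 0.79) = 1/0.21 ≈ 4.762.
The tax multiplier is −c × k ≈ −3.762, so ΔY = k × (−c·ΔT) = (−€331.8 million) / 0.21 = −€1,580 million.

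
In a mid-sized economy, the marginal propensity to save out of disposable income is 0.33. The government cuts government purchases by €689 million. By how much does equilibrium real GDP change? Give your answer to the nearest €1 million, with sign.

MPC = 1 − MPS = 1 − 0.33 = 0.67.
Government-spending multiplier = 1/(1 − MPC) = 1/(1 − 0.67) = 1/0.33 ≈ 3.03.
ΔY = k × ΔG = (−€689 million) / 0.33 ≈ −€2,088 million.

−€2,088 million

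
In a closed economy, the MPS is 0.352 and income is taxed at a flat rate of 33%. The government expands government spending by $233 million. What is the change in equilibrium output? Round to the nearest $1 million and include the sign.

MPC = 1 − MPS = 1 − 0.352 = 0.648.
Expenditure multiplier = 1/(1 − c(1−t)) = 1/(1 − 0.648×0.67) = 1/0.56584 ≈ 1.767.
ΔY = k × ΔG = (+$233 million) / 0.56584 ≈ +$412 million.

+$412 million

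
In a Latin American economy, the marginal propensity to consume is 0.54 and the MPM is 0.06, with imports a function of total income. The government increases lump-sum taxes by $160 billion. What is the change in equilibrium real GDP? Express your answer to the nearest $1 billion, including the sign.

−$166 billion

A lump-sum tax change of +$160 billion shifts disposable income by −$160 billion; first-round consumption changes by −c × ΔT = −0.54 × (+$160 billion) = −$86.4 billion.
Expenditure multiplier = 1/(1 − c + m) = 1/(1 − 0.54 + 0.06) = 1/0.52 ≈ 1.923.
The tax multiplier is −c × k ≈ −1.038, so ΔY = k × (−c·ΔT) = (−$86.4 billion) / 0.52 ≈ −$166 billion.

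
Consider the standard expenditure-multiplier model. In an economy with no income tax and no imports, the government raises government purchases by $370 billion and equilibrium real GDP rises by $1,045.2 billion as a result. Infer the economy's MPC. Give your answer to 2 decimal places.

0.65

Implied spending multiplier k = ΔY/ΔG = 1,045.2/370 ≈ 2.8249.
Since k = 1/(1 − MPC), MPC = 1 − 1/k = 1 − ΔG/ΔY = 1 − 370/1,045.2 ≈ 0.65.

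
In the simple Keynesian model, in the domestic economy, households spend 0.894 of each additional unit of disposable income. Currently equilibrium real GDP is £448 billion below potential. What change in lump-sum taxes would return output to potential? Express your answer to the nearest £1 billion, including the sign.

−£53 billion

Spending multiplier = 1/(1 − MPC) = 1/(1 − 0.894) = 1/0.106 ≈ 9.434.
Tax multiplier = −c·k = −0.894/0.106 ≈ −8.434. Need ΔY = +£448 billion, so ΔT = ΔY/(−c·k) = −(+£448 billion) × 0.106 / 0.894 ≈ −£53 billion.
The government should cut lump-sum taxes by £53 billion.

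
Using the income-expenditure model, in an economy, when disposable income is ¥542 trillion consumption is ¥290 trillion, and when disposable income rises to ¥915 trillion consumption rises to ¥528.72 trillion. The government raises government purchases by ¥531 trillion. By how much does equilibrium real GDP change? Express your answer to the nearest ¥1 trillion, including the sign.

MPC = ΔC/ΔYd = (528.72 − 290)/(915 − 542) = 238.72/373 = 0.64.
Government-spending multiplier = 1/(1 − MPC) = 1/(1 − 0.64) = 1/0.36 ≈ 2.778.
ΔY = k × ΔG = (+¥531 trillion) / 0.36 = +¥1,475 trillion.

+¥1,475 trillion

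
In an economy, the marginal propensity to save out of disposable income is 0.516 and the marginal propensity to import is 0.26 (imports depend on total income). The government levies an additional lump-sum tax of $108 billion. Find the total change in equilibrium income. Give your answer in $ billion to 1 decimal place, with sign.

MPC = 1 − MPS = 1 − 0.516 = 0.484.
A lump-sum tax change of +$108 billion shifts disposable income by −$108 billion; first-round consumption changes by −c × ΔT = −0.484 × (+$108 billion) = −$52.272 billion.
Expenditure multiplier = 1/(1 − c + m) = 1/(1 − 0.484 + 0.26) = 1/0.776 ≈ 1.289.
The tax multiplier is −c × k ≈ −0.624, so ΔY = k × (−c·ΔT) = (−$52.272 billion) / 0.776 ≈ −$67.4 billion.

−$67.4 billion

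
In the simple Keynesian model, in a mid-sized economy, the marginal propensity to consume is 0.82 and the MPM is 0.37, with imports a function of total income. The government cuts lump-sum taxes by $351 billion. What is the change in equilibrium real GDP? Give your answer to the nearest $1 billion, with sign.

A lump-sum tax change of −$351 billion shifts disposable income by +$351 billion; first-round consumption changes by −c × ΔT = −0.82 × (−$351 billion) = +$287.82 billion.
Expenditure multiplier = 1/(1 − c + m) = 1/(1 − 0.82 + 0.37) = 1/0.55 ≈ 1.818.
The tax multiplier is −c × k ≈ −1.491, so ΔY = k × (−c·ΔT) = (+$287.82 billion) / 0.55 ≈ +$523 billion.

+$523 billion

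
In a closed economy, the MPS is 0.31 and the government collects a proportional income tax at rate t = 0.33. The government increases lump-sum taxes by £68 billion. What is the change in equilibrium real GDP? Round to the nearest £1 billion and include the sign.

MPC = 1 − MPS = 1 − 0.31 = 0.69.
A lump-sum tax change of +£68 billion shifts disposable income by −£68 billion; first-round consumption changes by −c × ΔT = −0.69 × (+£68 billion) = −£46.92 billion.
Expenditure multiplier = 1/(1 − c(1−t)) = 1/(1 − 0.69×0.67) = 1/0.5377 ≈ 1.86.
The tax multiplier is −c × k ≈ −1.283, so ΔY = k × (−c·ΔT) = (−£46.92 billion) / 0.5377 ≈ −£87 billion.

−£87 billion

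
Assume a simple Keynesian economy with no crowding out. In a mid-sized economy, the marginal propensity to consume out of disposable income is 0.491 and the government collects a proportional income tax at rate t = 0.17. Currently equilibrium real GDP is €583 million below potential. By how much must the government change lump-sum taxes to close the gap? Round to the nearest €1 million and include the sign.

−€703 million

Spending multiplier = 1/(1 − c(1−t)) = 1/(1 − 0.491×0.83) = 1/0.59247 ≈ 1.688.
Tax multiplier = −c·k = −0.491/0.59247 ≈ −0.829. Need ΔY = +€583 million, so ΔT = ΔY/(−c·k) = −(+€583 million) × 0.59247 / 0.491 ≈ −€703 million.
The government should cut lump-sum taxes by €703 million.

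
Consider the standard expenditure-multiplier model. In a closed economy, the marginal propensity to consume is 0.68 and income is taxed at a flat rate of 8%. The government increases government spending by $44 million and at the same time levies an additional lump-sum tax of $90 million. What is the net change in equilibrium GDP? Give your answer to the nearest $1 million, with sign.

−$46 million

Expenditure multiplier = 1/(1 − c(1−t)) = 1/(1 − 0.68×0.92) = 1/0.3744 ≈ 2.671.
ΔG contributes k·ΔG = (+$44 million) / 0.3744 ≈ +$117.5 million.
ΔT of +$90 million changes first-round spending by −c·ΔT = −$61.2 million, contributing k·(−c·ΔT) = (−$61.2 million) / 0.3744 ≈ −$163.5 million.
Net ΔY = k(ΔG − c·ΔT) = (−$17.2 million) / 0.3744 ≈ −$46 million.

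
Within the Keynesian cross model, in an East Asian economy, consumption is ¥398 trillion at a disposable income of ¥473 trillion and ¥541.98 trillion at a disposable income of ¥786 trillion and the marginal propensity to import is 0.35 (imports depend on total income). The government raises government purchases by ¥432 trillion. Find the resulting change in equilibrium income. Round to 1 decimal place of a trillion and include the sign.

+¥485.4 trillion

MPC = ΔC/ΔYd = (541.98 − 398)/(786 − 473) = 143.98/313 = 0.46.
Government-spending multiplier = 1/(1 − c + m) = 1/(1 − 0.46 + 0.35) = 1/0.89 ≈ 1.124.
ΔY = k × ΔG = (+¥432 trillion) / 0.89 ≈ +¥485.4 trillion.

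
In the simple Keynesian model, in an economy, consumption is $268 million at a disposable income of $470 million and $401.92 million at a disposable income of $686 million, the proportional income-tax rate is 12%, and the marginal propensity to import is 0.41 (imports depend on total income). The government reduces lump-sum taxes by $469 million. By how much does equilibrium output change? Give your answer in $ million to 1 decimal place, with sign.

MPC = ΔC/ΔYd = (401.92 − 268)/(686 − 470) = 133.92/216 = 0.62.
A lump-sum tax change of −$469 million shifts disposable income by +$469 million; first-round consumption changes by −c × ΔT = −0.62 × (−$469 million) = +$290.78 million.
Expenditure multiplier = 1/(1 − c(1−t) + m) = 1/(1 − 0.62×0.88 + 0.41) = 1/0.8644 ≈ 1.157.
The tax multiplier is −c × k ≈ −0.717, so ΔY = k × (−c·ΔT) = (+$290.78 million) / 0.8644 ≈ +$336.4 million.

+$336.4 million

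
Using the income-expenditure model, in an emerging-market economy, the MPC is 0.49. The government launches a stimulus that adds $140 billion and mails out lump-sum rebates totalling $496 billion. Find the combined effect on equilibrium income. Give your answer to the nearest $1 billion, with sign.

+$751 billion

Expenditure multiplier = 1/(1 − MPC) = 1/(1 − 0.49) = 1/0.51 ≈ 1.961.
ΔG contributes k·ΔG = (+$140 billion) / 0.51 ≈ +$274.5 billion.
ΔT of −$496 billion changes first-round spending by −c·ΔT = +$243.04 billion, contributing k·(−c·ΔT) = (+$243.04 billion) / 0.51 ≈ +$476.5 billion.
Net ΔY = k(ΔG − c·ΔT) = (+$383.04 billion) / 0.51 ≈ +$751 billion.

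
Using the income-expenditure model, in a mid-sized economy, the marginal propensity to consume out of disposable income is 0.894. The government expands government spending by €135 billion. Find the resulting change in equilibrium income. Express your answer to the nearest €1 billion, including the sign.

Spending multiplier = 1/(1 − MPC) = 1/(1 − 0.894) = 1/0.106 ≈ 9.434.
ΔY = k × ΔG = (+€135 billion) / 0.106 ≈ +€1,274 billion.

+€1,274 billion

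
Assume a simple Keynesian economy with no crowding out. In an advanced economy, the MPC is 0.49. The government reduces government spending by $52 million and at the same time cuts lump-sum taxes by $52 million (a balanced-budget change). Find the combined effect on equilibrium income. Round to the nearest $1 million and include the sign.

−$52 million

Expenditure multiplier = 1/(1 − MPC) = 1/(1 − 0.49) = 1/0.51 ≈ 1.961.
ΔG contributes k·ΔG = (−$52 million) / 0.51 ≈ −$102 million.
ΔT of −$52 million changes first-round spending by −c·ΔT = +$25.48 million, contributing k·(−c·ΔT) = (+$25.48 million) / 0.51 ≈ +$50 million.
With ΔG = ΔT and no other leakages, the balanced-budget multiplier is 1, so ΔY = ΔG = −$52 million.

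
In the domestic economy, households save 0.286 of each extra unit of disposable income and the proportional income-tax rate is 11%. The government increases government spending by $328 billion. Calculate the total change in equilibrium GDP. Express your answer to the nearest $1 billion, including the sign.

MPC = 1 − MPS = 1 − 0.286 = 0.714.
Spending multiplier = 1/(1 − c(1−t)) = 1/(1 − 0.714×0.89) = 1/0.36454 ≈ 2.743.
ΔY = k × ΔG = (+$328 billion) / 0.36454 ≈ +$900 billion.

+$900 billion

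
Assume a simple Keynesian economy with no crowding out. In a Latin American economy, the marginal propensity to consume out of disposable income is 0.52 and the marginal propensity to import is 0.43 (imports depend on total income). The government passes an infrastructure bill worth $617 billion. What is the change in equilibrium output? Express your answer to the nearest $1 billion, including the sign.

+$678 billion

Spending multiplier = 1/(1 − c + m) = 1/(1 − 0.52 + 0.43) = 1/0.91 ≈ 1.099.
ΔY = k × ΔG = (+$617 billion) / 0.91 ≈ +$678 billion.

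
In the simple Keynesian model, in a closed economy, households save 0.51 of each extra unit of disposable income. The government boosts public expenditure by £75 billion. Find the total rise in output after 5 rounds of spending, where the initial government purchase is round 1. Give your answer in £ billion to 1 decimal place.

£142.9 billion

MPC = 1 − MPS = 1 − 0.51 = 0.49.
Round 1 adds ΔG = £75 billion; each later round is MPC = 0.49 times the previous.
After 5 rounds: 75 + 36.75 + 18.0075 + 8.823675 + 4.32360075 = ΔG·(1 − c^5)/(1 − c) = 75 × (1 − 0.0282475249)/0.51 ≈ £142.9 billion.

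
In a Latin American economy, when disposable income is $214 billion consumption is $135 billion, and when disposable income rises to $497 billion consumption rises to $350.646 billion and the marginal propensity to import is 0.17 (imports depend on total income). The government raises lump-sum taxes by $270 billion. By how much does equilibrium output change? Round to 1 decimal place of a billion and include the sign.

−$504.3 billion

MPC = ΔC/ΔYd = (350.646 − 135)/(497 − 214) = 215.646/283 = 0.762.
A lump-sum tax change of +$270 billion shifts disposable income by −$270 billion; first-round consumption changes by −c × ΔT = −0.762 × (+$270 billion) = −$205.74 billion.
Expenditure multiplier = 1/(1 − c + m) = 1/(1 − 0.762 + 0.17) = 1/0.408 ≈ 2.451.
The tax multiplier is −c × k ≈ −1.868, so ΔY = k × (−c·ΔT) = (−$205.74 billion) / 0.408 ≈ −$504.3 billion.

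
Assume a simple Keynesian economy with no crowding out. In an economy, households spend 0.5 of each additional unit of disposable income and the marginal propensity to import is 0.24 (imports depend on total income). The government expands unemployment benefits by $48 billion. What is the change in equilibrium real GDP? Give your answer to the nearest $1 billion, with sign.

The transfer change shifts disposable income by +$48 billion, so first-round consumption changes by c·ΔTR = 0.5 × (+$48 billion) = +$24 billion.
Expenditure multiplier = 1/(1 − c + m) = 1/(1 − 0.5 + 0.24) = 1/0.74 ≈ 1.351.
The transfer multiplier is c × k ≈ 0.676, so ΔY = k × (c·ΔTR) = (+$24 billion) / 0.74 ≈ +$32 billion.

+$32 billion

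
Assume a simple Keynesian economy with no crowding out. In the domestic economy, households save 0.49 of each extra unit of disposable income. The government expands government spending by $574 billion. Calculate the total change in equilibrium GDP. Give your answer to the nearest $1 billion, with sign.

+$1,171 billion

MPC = 1 − MPS = 1 − 0.49 = 0.51.
Government-spending multiplier = 1/(1 − MPC) = 1/(1 − 0.51) = 1/0.49 ≈ 2.041.
ΔY = k × ΔG = (+$574 billion) / 0.49 ≈ +$1,171 billion.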